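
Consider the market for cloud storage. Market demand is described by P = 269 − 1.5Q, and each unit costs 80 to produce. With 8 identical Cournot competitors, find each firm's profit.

Cournot with 8 identical firms: the symmetric best-response condition is 269 − 13.5q = 80. Each firm produces q = 14, total output Q = 112, price P = 101.
Each firm's profit = (101 − 80)·14 = 294.

π_i = 294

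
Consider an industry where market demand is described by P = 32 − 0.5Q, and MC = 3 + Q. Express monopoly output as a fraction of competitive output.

A monopolist chooses Q where MR = MC. MR = 32 − Q; setting this equal to 3 + Q gives Q = 14.5 and P = 24.75.
Under competition P = MC: 32 − 0.5Q = 3 + Q ⇒ Q = 58/3, P = 67/3.
Ratio Q_m/Q_c = 14.5/(58/3) = 0.75.

Q_m/Q_c = 0.75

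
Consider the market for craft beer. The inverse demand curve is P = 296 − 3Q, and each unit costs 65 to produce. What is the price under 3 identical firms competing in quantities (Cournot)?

P = 122.75

With 3 symmetric Cournot firms, each firm's FOC gives 296 − 12q = 65, so q = 19.25, Q = 3·19.25 = 57.75, and P = 122.75.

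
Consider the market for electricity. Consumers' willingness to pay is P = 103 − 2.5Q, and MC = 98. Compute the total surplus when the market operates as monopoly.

TS = 3.75

The monopolist equates marginal revenue to marginal cost: 103 − 5Q = 98, so Q = 1. From demand, P = 100.5.
CS = ½·(103 − 100.5)·1 = 1.25; PS = (100.5 − 98)·1 = 2.5; TS = 3.75.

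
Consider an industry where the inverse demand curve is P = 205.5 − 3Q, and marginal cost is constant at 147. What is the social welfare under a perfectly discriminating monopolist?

A perfectly discriminating monopolist sells every unit with P(Q) ≥ MC(Q), so output equals the competitive quantity Q = 19.5. Each buyer pays their reservation price, so CS = 0 and the firm captures all surplus.
TS = 570.375 (equal to competitive TS).

TS = 570.375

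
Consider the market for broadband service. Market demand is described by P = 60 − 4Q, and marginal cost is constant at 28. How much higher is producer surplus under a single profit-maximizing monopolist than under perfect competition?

PS rises by 64

Under competition P = MC = 28, so Q = (60 − 28)/4 = 8.
PS = (28 − 28)·8 = 0.
The monopolist equates marginal revenue to marginal cost: 60 − 8Q = 28, so Q = 4. From demand, P = 44.
PS = (44 − 28)·4 = 64.
Change in producer surplus: 64 − 0 = 64.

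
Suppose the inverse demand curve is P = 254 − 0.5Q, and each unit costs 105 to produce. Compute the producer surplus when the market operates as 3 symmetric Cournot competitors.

PS = 8325.375

Cournot with 3 identical firms: the symmetric best-response condition is 254 − 2q = 105. Each firm produces q = 74.5, total output Q = 223.5, price P = 142.25.
PS = (142.25 − 105)·223.5 = 8325.375.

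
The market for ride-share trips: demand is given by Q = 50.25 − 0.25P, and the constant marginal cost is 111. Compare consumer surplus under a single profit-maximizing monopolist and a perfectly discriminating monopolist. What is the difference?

Inverting demand: P = 201 − 4Q.
A monopolist chooses Q where MR = MC. MR = 201 − 8Q; setting this equal to 111 gives Q = 11.25 and P = 156.
CS = ½·(201 − 156)·11.25 = 253.125.
With perfect price discrimination, output is the efficient level Q = 22.5 (where demand meets MC), but every buyer pays their willingness to pay: CS = 0 and PS = total surplus.
CS = 0.
Change in consumer surplus: 0 − 253.125 = −253.125.

Consumer surplus falls by 253.125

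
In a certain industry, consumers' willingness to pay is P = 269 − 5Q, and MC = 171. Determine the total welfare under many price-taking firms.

TS = 960.4

Competitive firms price at marginal cost: P = 171, giving Q = 19.6.
CS = ½·(269 − 171)·19.6 = 960.4; PS = (171 − 171)·19.6 = 0; TS = 960.4.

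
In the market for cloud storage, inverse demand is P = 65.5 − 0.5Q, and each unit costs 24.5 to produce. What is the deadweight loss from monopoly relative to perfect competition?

Under competition P = MC = 24.5, so Q = (65.5 − 24.5)/0.5 = 82.
A monopolist chooses Q where MR = MC. MR = 65.5 − Q; setting this equal to 24.5 gives Q = 41 and P = 45.
DWL is the triangle between Q = 41 and Q = 82: ½·(82 − 41)·(45 − 24.5) = 420.25.

DWL = 420.25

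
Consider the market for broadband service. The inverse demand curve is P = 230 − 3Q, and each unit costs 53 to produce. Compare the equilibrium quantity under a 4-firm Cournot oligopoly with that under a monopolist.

In a 4-firm Cournot equilibrium, symmetry and the first-order condition give q = (230 − 53)/(15) = 11.8. So Q = 47.2 and P = 88.4.
Monopoly sets MR = MC: 230 − 6Q = 53 ⇒ Q = 29.5, P = 230 − 3·29.5 = 141.5.

Cournot: Q = 47.2; Monopoly: Q = 29.5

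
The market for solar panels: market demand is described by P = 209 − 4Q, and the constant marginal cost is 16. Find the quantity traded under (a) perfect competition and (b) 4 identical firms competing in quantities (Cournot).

Competition: Q = 48.25; Cournot: Q = 38.6

Competitive firms price at marginal cost: P = 16, giving Q = 48.25.
Cournot with 4 identical firms: the symmetric best-response condition is 209 − 20q = 16. Each firm produces q = 9.65, total output Q = 38.6, price P = 54.6.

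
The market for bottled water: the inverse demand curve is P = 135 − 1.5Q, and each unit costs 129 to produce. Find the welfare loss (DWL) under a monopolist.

DWL = 3

Perfect competition: P = MC = 129, so 135 − 1.5Q = 129 and Q = 4.
A monopolist chooses Q where MR = MC. MR = 135 − 3Q; setting this equal to 129 gives Q = 2 and P = 132.
DWL is the triangle between Q = 2 and Q = 4: ½·(4 − 2)·(132 − 129) = 3.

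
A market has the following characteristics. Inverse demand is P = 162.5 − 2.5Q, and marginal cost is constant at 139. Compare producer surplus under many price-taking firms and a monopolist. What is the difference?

Producer surplus rises by 55.225

Under competition P = MC = 139, so Q = (162.5 − 139)/2.5 = 9.4.
PS = (139 − 139)·9.4 = 0.
Monopoly sets MR = MC: 162.5 − 5Q = 139 ⇒ Q = 4.7, P = 162.5 − 2.5·4.7 = 150.75.
PS = (150.75 − 139)·4.7 = 55.225.
Change in producer surplus: 55.225 − 0 = 55.225.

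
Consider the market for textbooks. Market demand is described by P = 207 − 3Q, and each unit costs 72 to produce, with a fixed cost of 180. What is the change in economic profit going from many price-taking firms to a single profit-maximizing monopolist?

Competitive firms price at marginal cost: P = 72, giving Q = 45.
Profit = (72 − 72)·45 − 180 = −180.
The monopolist equates marginal revenue to marginal cost: 207 − 6Q = 72, so Q = 22.5. From demand, P = 139.5.
Profit = (139.5 − 72)·22.5 − 180 = 1338.75.
Change in economic profit: 1338.75 − −180 = 1518.75.

π rises by 1518.75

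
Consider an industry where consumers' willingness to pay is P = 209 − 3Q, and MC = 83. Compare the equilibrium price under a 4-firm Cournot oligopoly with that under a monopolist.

With 4 symmetric Cournot firms, each firm's FOC gives 209 − 15q = 83, so q = 8.4, Q = 4·8.4 = 33.6, and P = 108.2.
A monopolist chooses Q where MR = MC. MR = 209 − 6Q; setting this equal to 83 gives Q = 21 and P = 146.

Cournot: P = 108.2; Monopoly: P = 146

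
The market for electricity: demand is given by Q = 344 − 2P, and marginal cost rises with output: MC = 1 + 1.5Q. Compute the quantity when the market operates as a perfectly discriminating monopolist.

Q = 85.5

Inverting demand: P = 172 − 0.5Q.
A perfectly discriminating monopolist sells every unit with P(Q) ≥ MC(Q), so output equals the competitive quantity Q = 85.5. Each buyer pays their reservation price, so CS = 0 and the firm captures all surplus.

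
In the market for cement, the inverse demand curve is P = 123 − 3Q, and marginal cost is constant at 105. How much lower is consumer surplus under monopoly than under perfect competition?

CS falls by 40.5

Perfect competition: P = MC = 105, so 123 − 3Q = 105 and Q = 6.
CS = ½·(123 − 105)·6 = 54.
Monopoly sets MR = MC: 123 − 6Q = 105 ⇒ Q = 3, P = 123 − 3·3 = 114.
CS = ½·(123 − 114)·3 = 13.5.
Change in consumer surplus: 13.5 − 54 = −40.5.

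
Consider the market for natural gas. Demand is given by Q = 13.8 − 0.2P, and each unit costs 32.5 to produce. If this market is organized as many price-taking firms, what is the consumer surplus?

CS = 133.225

Inverting demand: P = 69 − 5Q.
Competitive firms price at marginal cost: P = 32.5, giving Q = 7.3.
CS = ½·(69 − 32.5)·7.3 = 133.225.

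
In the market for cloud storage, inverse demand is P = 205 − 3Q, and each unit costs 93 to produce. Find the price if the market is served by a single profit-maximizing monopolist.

P = 149

The monopolist equates marginal revenue to marginal cost: 205 − 6Q = 93, so Q = 56/3. From demand, P = 149.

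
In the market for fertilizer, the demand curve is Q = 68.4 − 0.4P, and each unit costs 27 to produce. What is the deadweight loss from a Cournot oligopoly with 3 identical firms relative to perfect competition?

DWL = 259.2

Inverting demand: P = 171 − 2.5Q.
Under competition P = MC = 27, so Q = (171 − 27)/2.5 = 57.6.
In a 3-firm Cournot equilibrium, symmetry and the first-order condition give q = (171 − 27)/(10) = 14.4. So Q = 43.2 and P = 63.
DWL is the triangle between Q = 43.2 and Q = 57.6: ½·(57.6 − 43.2)·(63 − 27) = 259.2.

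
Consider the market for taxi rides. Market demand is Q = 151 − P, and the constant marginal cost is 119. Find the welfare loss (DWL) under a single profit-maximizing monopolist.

Inverting demand: P = 151 − Q.
Under competition P = MC = 119, so Q = (151 − 119)/1 = 32.
A monopolist chooses Q where MR = MC. MR = 151 − 2Q; setting this equal to 119 gives Q = 16 and P = 135.
DWL is the triangle between Q = 16 and Q = 32: ½·(32 − 16)·(135 − 119) = 128.

DWL = 128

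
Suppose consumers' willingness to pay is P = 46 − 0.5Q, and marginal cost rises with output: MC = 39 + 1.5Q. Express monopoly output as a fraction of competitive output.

Q_m/Q_c = 0.8

A monopolist chooses Q where MR = MC. MR = 46 − Q; setting this equal to 39 + 1.5Q gives Q = 2.8 and P = 44.6.
Under competition P = MC: 46 − 0.5Q = 39 + 1.5Q ⇒ Q = 3.5, P = 44.25.
Ratio Q_m/Q_c = 2.8/3.5 = 0.8.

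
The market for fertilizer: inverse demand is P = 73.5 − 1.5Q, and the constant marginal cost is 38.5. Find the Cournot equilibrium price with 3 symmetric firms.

In a 3-firm Cournot equilibrium, symmetry and the first-order condition give q = (73.5 − 38.5)/(6) = 35/6. So Q = 17.5 and P = 47.25.

P = 47.25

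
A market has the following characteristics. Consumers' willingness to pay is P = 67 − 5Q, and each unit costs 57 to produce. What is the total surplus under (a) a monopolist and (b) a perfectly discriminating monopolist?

Monopoly: TS = 7.5; Perfect PD: TS = 10

The monopolist equates marginal revenue to marginal cost: 67 − 10Q = 57, so Q = 1. From demand, P = 62.
CS = ½·(67 − 62)·1 = 2.5; PS = (62 − 57)·1 = 5; TS = 7.5.
Under first-degree price discrimination the firm charges each unit its demand price and produces up to where P = MC, i.e. Q = 2. Consumer surplus is zero; producer surplus equals total surplus.
TS = 10 (equal to competitive TS).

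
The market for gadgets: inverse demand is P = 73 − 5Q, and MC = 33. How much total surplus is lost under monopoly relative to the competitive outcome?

DWL = 40

Perfect competition: P = MC = 33, so 73 − 5Q = 33 and Q = 8.
A monopolist chooses Q where MR = MC. MR = 73 − 10Q; setting this equal to 33 gives Q = 4 and P = 53.
DWL is the triangle between Q = 4 and Q = 8: ½·(8 − 4)·(53 − 33) = 40.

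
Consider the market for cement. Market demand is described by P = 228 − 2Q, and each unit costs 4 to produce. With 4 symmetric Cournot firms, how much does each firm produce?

In a 4-firm Cournot equilibrium, symmetry and the first-order condition give q = (228 − 4)/(10) = 22.4. So Q = 89.6 and P = 48.8.

q_i = 22.4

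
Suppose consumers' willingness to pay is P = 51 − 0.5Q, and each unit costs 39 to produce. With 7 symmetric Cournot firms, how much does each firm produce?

Cournot with 7 identical firms: the symmetric best-response condition is 51 − 4q = 39. Each firm produces q = 3, total output Q = 21, price P = 40.5.

q_i = 3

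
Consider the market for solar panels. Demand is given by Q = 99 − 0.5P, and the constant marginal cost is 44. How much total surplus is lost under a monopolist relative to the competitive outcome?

Inverting demand: P = 198 − 2Q.
Under competition P = MC = 44, so Q = (198 − 44)/2 = 77.
The monopolist equates marginal revenue to marginal cost: 198 − 4Q = 44, so Q = 38.5. From demand, P = 121.
DWL is the triangle between Q = 38.5 and Q = 77: ½·(77 − 38.5)·(121 − 44) = 1482.25.

DWL = 1482.25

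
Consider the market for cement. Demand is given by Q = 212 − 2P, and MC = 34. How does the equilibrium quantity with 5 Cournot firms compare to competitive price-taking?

Inverting demand: P = 106 − 0.5Q.
With 5 symmetric Cournot firms, each firm's FOC gives 106 − 3q = 34, so q = 24, Q = 5·24 = 120, and P = 46.
Perfect competition: P = MC = 34, so 106 − 0.5Q = 34 and Q = 144.

Cournot: Q = 120; Competition: Q = 144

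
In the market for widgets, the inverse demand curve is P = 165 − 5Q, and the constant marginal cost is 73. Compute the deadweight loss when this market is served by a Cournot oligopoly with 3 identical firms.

Competitive firms price at marginal cost: P = 73, giving Q = 18.4.
With 3 symmetric Cournot firms, each firm's FOC gives 165 − 20q = 73, so q = 4.6, Q = 3·4.6 = 13.8, and P = 96.
DWL is the triangle between Q = 13.8 and Q = 18.4: ½·(18.4 − 13.8)·(96 − 73) = 52.9.

DWL = 52.9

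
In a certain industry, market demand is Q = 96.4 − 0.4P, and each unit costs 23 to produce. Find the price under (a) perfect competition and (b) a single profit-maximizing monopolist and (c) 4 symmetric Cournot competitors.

Inverting demand: P = 241 − 2.5Q.
Competitive firms price at marginal cost: P = 23, giving Q = 87.2.
The monopolist equates marginal revenue to marginal cost: 241 − 5Q = 23, so Q = 43.6. From demand, P = 132.
Cournot with 4 identical firms: the symmetric best-response condition is 241 − 12.5q = 23. Each firm produces q = 17.44, total output Q = 69.76, price P = 66.6.

Competition: P = 23; Monopoly: P = 132; Cournot: P = 66.6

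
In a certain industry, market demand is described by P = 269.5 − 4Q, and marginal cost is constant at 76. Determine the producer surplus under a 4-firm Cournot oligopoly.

Cournot with 4 identical firms: the symmetric best-response condition is 269.5 − 20q = 76. Each firm produces q = 9.675, total output Q = 38.7, price P = 114.7.
PS = (114.7 − 76)·38.7 = 1497.69.

PS = 1497.69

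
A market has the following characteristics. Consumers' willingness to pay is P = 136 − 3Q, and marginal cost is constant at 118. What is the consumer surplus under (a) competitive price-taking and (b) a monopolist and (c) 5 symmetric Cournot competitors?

Competitive firms price at marginal cost: P = 118, giving Q = 6.
CS = ½·(136 − 118)·6 = 54.
A monopolist chooses Q where MR = MC. MR = 136 − 6Q; setting this equal to 118 gives Q = 3 and P = 127.
CS = ½·(136 − 127)·3 = 13.5.
With 5 symmetric Cournot firms, each firm's FOC gives 136 − 18q = 118, so q = 1, Q = 5·1 = 5, and P = 121.
CS = ½·(136 − 121)·5 = 37.5.

Competition: CS = 54; Monopoly: CS = 13.5; Cournot: CS = 37.5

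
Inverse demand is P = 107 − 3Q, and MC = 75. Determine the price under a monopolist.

A monopolist chooses Q where MR = MC. MR = 107 − 6Q; setting this equal to 75 gives Q = 16/3 and P = 91.

P = 91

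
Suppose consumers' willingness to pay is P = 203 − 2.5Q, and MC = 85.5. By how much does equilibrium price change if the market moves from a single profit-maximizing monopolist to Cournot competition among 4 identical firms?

Equilibrium price falls by 35.25

The monopolist equates marginal revenue to marginal cost: 203 − 5Q = 85.5, so Q = 23.5. From demand, P = 144.25.
In a 4-firm Cournot equilibrium, symmetry and the first-order condition give q = (203 − 85.5)/(12.5) = 9.4. So Q = 37.6 and P = 109.
Change in equilibrium price: 109 − 144.25 = −35.25.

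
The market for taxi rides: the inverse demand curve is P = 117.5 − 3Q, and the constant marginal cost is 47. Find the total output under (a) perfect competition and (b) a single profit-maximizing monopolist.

Competition: Q = 23.5; Monopoly: Q = 11.75

Competitive firms price at marginal cost: P = 47, giving Q = 23.5.
A monopolist chooses Q where MR = MC. MR = 117.5 − 6Q; setting this equal to 47 gives Q = 11.75 and P = 82.25.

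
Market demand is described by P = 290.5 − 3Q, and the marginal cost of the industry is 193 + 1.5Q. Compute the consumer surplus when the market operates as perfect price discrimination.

CS = 0

A perfectly discriminating monopolist sells every unit with P(Q) ≥ MC(Q), so output equals the competitive quantity Q = 65/3. Each buyer pays their reservation price, so CS = 0 and the firm captures all surplus.
CS = 0.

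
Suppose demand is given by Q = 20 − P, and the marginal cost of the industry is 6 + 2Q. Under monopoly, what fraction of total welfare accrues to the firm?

Inverting demand: P = 20 − Q.
Monopoly sets MR = MC: 20 − 2Q = 6 + 2Q ⇒ Q = 3.5, P = 20 − 3.5 = 16.5.
CS = ½·(20 − 16.5)·3.5 = 6.125.
PS = P·Q − VC(Q) = 16.5·3.5 − (6·3.5 + ½·2·3.5²) = 24.5.
Share captured = PS/TS = 24.5/30.625 = 0.8.

PS/TS = 0.8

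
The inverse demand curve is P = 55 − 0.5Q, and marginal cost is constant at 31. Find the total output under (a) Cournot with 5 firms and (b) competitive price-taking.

With 5 symmetric Cournot firms, each firm's FOC gives 55 − 3q = 31, so q = 8, Q = 5·8 = 40, and P = 35.
Under competition P = MC = 31, so Q = (55 − 31)/0.5 = 48.

Cournot: Q = 40; Competition: Q = 48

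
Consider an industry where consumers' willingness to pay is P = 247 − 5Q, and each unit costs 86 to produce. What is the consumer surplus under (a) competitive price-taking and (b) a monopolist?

Competition: CS = 2592.1; Monopoly: CS = 648.025

Under competition P = MC = 86, so Q = (247 − 86)/5 = 32.2.
CS = ½·(247 − 86)·32.2 = 2592.1.
A monopolist chooses Q where MR = MC. MR = 247 − 10Q; setting this equal to 86 gives Q = 16.1 and P = 166.5.
CS = ½·(247 − 166.5)·16.1 = 648.025.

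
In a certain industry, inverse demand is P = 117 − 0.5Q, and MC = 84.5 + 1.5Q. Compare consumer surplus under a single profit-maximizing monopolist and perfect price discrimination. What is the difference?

A monopolist chooses Q where MR = MC. MR = 117 − Q; setting this equal to 84.5 + 1.5Q gives Q = 13 and P = 110.5.
CS = ½·(117 − 110.5)·13 = 42.25.
A perfectly discriminating monopolist sells every unit with P(Q) ≥ MC(Q), so output equals the competitive quantity Q = 16.25. Each buyer pays their reservation price, so CS = 0 and the firm captures all surplus.
CS = 0.
Change in consumer surplus: 0 − 42.25 = −42.25.

CS falls by 42.25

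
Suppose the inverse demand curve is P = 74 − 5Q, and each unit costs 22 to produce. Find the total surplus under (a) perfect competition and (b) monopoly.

Competition: TS = 270.4; Monopoly: TS = 202.8

Competitive firms price at marginal cost: P = 22, giving Q = 10.4.
CS = ½·(74 − 22)·10.4 = 270.4; PS = (22 − 22)·10.4 = 0; TS = 270.4.
A monopolist chooses Q where MR = MC. MR = 74 − 10Q; setting this equal to 22 gives Q = 5.2 and P = 48.
CS = ½·(74 − 48)·5.2 = 67.6; PS = (48 − 22)·5.2 = 135.2; TS = 202.8.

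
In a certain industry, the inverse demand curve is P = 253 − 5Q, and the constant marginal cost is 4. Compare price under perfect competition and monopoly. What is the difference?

Under competition P = MC = 4, so Q = (253 − 4)/5 = 49.8.
A monopolist chooses Q where MR = MC. MR = 253 − 10Q; setting this equal to 4 gives Q = 24.9 and P = 128.5.
Change in price: 128.5 − 4 = 124.5.

P rises by 124.5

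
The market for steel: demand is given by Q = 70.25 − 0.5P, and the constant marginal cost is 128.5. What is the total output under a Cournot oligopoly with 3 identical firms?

Q = 4.5

Inverting demand: P = 140.5 − 2Q.
Cournot with 3 identical firms: the symmetric best-response condition is 140.5 − 8q = 128.5. Each firm produces q = 1.5, total output Q = 4.5, price P = 131.5.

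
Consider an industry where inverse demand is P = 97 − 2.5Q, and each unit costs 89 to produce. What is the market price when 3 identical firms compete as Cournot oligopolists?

In a 3-firm Cournot equilibrium, symmetry and the first-order condition give q = (97 − 89)/(10) = 0.8. So Q = 2.4 and P = 91.

P = 91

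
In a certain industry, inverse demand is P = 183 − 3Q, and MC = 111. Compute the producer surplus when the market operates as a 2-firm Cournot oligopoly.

Cournot with 2 identical firms: the symmetric best-response condition is 183 − 9q = 111. Each firm produces q = 8, total output Q = 16, price P = 135.
PS = (135 − 111)·16 = 384.

PS = 384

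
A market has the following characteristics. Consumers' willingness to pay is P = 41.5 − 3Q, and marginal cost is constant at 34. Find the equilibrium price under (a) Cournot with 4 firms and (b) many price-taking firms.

With 4 symmetric Cournot firms, each firm's FOC gives 41.5 − 15q = 34, so q = 0.5, Q = 4·0.5 = 2, and P = 35.5.
Perfect competition: P = MC = 34, so 41.5 − 3Q = 34 and Q = 2.5.

Cournot: P = 35.5; Competition: P = 34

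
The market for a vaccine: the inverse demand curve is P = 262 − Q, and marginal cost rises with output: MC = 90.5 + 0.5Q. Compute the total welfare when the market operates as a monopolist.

Monopoly sets MR = MC: 262 − 2Q = 90.5 + 0.5Q ⇒ Q = 68.6, P = 262 − 68.6 = 193.4.
CS = ½·(262 − 193.4)·68.6 = 2352.98; PS = (193.4·68.6 − 90.5·68.6 − ½·0.5·68.6²) = 5882.45; TS = 8235.43.

TS = 8235.43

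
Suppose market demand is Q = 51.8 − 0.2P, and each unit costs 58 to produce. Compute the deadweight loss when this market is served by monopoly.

DWL = 1010.025

Inverting demand: P = 259 − 5Q.
Under competition P = MC = 58, so Q = (259 − 58)/5 = 40.2.
A monopolist chooses Q where MR = MC. MR = 259 − 10Q; setting this equal to 58 gives Q = 20.1 and P = 158.5.
DWL is the triangle between Q = 20.1 and Q = 40.2: ½·(40.2 − 20.1)·(158.5 − 58) = 1010.025.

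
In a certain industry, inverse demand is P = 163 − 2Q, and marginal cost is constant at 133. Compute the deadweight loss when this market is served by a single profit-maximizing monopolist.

Perfect competition: P = MC = 133, so 163 − 2Q = 133 and Q = 15.
A monopolist chooses Q where MR = MC. MR = 163 − 4Q; setting this equal to 133 gives Q = 7.5 and P = 148.
DWL is the triangle between Q = 7.5 and Q = 15: ½·(15 − 7.5)·(148 − 133) = 56.25.

DWL = 56.25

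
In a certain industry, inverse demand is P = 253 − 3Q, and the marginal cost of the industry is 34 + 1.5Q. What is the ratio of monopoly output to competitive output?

Q_m/Q_c = 0.6

The monopolist equates marginal revenue to marginal cost: 253 − 6Q = 34 + 1.5Q, so Q = 29.2. From demand, P = 165.4.
Competitive equilibrium sets price equal to marginal cost: 253 − 3Q = 34 + 1.5Q, so Q = 146/3 and P = 107.
Ratio Q_m/Q_c = 29.2/(146/3) = 0.6.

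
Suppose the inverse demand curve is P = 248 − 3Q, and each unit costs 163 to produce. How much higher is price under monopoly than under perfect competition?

Competitive firms price at marginal cost: P = 163, giving Q = 85/3.
A monopolist chooses Q where MR = MC. MR = 248 − 6Q; setting this equal to 163 gives Q = 85/6 and P = 205.5.
Change in price: 205.5 − 163 = 42.5.

Price rises by 42.5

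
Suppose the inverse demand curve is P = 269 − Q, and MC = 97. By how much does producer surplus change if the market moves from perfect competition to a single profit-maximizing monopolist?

PS rises by 7396

Under competition P = MC = 97, so Q = (269 − 97)/1 = 172.
PS = (97 − 97)·172 = 0.
A monopolist chooses Q where MR = MC. MR = 269 − 2Q; setting this equal to 97 gives Q = 86 and P = 183.
PS = (183 − 97)·86 = 7396.
Change in producer surplus: 7396 − 0 = 7396.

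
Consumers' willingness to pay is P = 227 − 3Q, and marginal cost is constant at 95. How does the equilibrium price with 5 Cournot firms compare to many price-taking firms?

With 5 symmetric Cournot firms, each firm's FOC gives 227 − 18q = 95, so q = 22/3, Q = 5·22/3 = 110/3, and P = 117.
Under competition P = MC = 95, so Q = (227 − 95)/3 = 44.

Cournot: P = 117; Competition: P = 95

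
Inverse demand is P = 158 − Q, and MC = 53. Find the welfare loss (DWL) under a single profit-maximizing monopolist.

DWL = 1378.125

Perfect competition: P = MC = 53, so 158 − Q = 53 and Q = 105.
The monopolist equates marginal revenue to marginal cost: 158 − 2Q = 53, so Q = 52.5. From demand, P = 105.5.
DWL is the triangle between Q = 52.5 and Q = 105: ½·(105 − 52.5)·(105.5 − 53) = 1378.125.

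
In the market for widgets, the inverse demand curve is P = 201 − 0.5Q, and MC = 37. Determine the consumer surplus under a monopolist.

Monopoly sets MR = MC: 201 − Q = 37 ⇒ Q = 164, P = 201 − 0.5·164 = 119.
CS = ½·(201 − 119)·164 = 6724.

CS = 6724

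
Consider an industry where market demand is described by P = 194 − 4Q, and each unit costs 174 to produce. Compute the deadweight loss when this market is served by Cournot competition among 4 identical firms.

DWL = 2

Under competition P = MC = 174, so Q = (194 − 174)/4 = 5.
Cournot with 4 identical firms: the symmetric best-response condition is 194 − 20q = 174. Each firm produces q = 1, total output Q = 4, price P = 178.
DWL is the triangle between Q = 4 and Q = 5: ½·(5 − 4)·(178 − 174) = 2.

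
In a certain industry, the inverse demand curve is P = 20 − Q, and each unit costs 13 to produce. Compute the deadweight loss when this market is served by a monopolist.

Perfect competition: P = MC = 13, so 20 − Q = 13 and Q = 7.
A monopolist chooses Q where MR = MC. MR = 20 − 2Q; setting this equal to 13 gives Q = 3.5 and P = 16.5.
DWL is the triangle between Q = 3.5 and Q = 7: ½·(7 − 3.5)·(16.5 − 13) = 6.125.

DWL = 6.125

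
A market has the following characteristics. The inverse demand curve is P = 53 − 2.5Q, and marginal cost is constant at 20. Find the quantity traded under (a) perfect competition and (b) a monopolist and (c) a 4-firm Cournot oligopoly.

Competition: Q = 13.2; Monopoly: Q = 6.6; Cournot: Q = 10.56

Competitive firms price at marginal cost: P = 20, giving Q = 13.2.
A monopolist chooses Q where MR = MC. MR = 53 − 5Q; setting this equal to 20 gives Q = 6.6 and P = 36.5.
With 4 symmetric Cournot firms, each firm's FOC gives 53 − 12.5q = 20, so q = 2.64, Q = 4·2.64 = 10.56, and P = 26.6.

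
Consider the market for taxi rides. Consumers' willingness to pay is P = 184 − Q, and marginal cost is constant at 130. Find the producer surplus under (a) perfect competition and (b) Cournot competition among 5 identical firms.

Competition: PS = 0; Cournot: PS = 405

Under competition P = MC = 130, so Q = (184 − 130)/1 = 54.
PS = (130 − 130)·54 = 0.
Cournot with 5 identical firms: the symmetric best-response condition is 184 − 6q = 130. Each firm produces q = 9, total output Q = 45, price P = 139.
PS = (139 − 130)·45 = 405.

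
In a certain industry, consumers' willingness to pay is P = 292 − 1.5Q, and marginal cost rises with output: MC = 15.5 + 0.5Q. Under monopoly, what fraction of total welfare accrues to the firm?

A monopolist chooses Q where MR = MC. MR = 292 − 3Q; setting this equal to 15.5 + 0.5Q gives Q = 79 and P = 173.5.
CS = ½·(292 − 173.5)·79 = 4680.75.
PS = P·Q − VC(Q) = 173.5·79 − (15.5·79 + ½·0.5·79²) = 10921.75.
Share captured = PS/TS = 10921.75/15602.5 = 0.7.

PS/TS = 0.7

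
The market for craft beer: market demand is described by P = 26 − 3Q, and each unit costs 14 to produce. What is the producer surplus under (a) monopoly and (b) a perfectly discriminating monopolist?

A monopolist chooses Q where MR = MC. MR = 26 − 6Q; setting this equal to 14 gives Q = 2 and P = 20.
PS = (20 − 14)·2 = 12.
A perfectly discriminating monopolist sells every unit with P(Q) ≥ MC(Q), so output equals the competitive quantity Q = 4. Each buyer pays their reservation price, so CS = 0 and the firm captures all surplus.
PS = ½·(26 − 14)·4 = 24.

Monopoly: PS = 12; Perfect PD: PS = 24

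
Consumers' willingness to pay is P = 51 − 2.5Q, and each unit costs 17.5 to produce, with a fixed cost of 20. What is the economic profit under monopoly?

Monopoly sets MR = MC: 51 − 5Q = 17.5 ⇒ Q = 6.7, P = 51 − 2.5·6.7 = 34.25.
Profit = (34.25 − 17.5)·6.7 − 20 = 92.225.

Profit = 92.225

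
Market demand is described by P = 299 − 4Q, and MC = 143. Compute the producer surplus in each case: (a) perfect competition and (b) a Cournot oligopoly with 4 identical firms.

Competitive firms price at marginal cost: P = 143, giving Q = 39.
PS = (143 − 143)·39 = 0.
With 4 symmetric Cournot firms, each firm's FOC gives 299 − 20q = 143, so q = 7.8, Q = 4·7.8 = 31.2, and P = 174.2.
PS = (174.2 − 143)·31.2 = 973.44.

Competition: PS = 0; Cournot: PS = 973.44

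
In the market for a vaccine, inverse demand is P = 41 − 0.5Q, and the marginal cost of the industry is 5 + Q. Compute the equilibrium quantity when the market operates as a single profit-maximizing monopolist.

Q = 18

A monopolist chooses Q where MR = MC. MR = 41 − Q; setting this equal to 5 + Q gives Q = 18 and P = 32.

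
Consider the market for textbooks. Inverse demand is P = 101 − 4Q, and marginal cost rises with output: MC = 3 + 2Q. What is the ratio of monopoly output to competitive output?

The monopolist equates marginal revenue to marginal cost: 101 − 8Q = 3 + 2Q, so Q = 9.8. From demand, P = 61.8.
Under competition P = MC: 101 − 4Q = 3 + 2Q ⇒ Q = 49/3, P = 107/3.
Ratio Q_m/Q_c = 9.8/(49/3) = 0.6.

Q_m/Q_c = 0.6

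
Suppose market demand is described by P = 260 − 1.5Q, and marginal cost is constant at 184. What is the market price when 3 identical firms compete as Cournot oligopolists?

P = 203

Cournot with 3 identical firms: the symmetric best-response condition is 260 − 6q = 184. Each firm produces q = 38/3, total output Q = 38, price P = 203.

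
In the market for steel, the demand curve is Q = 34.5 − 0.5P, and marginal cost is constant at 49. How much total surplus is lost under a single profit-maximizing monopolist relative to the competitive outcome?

Inverting demand: P = 69 − 2Q.
Perfect competition: P = MC = 49, so 69 − 2Q = 49 and Q = 10.
Monopoly sets MR = MC: 69 − 4Q = 49 ⇒ Q = 5, P = 69 − 2·5 = 59.
DWL is the triangle between Q = 5 and Q = 10: ½·(10 − 5)·(59 − 49) = 25.

DWL = 25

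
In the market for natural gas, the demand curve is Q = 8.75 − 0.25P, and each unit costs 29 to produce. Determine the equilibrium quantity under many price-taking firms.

Inverting demand: P = 35 − 4Q.
Under competition P = MC = 29, so Q = (35 − 29)/4 = 1.5.

Q = 1.5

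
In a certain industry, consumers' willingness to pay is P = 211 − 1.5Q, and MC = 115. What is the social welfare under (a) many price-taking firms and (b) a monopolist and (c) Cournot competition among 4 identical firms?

Competition: TS = 3072; Monopoly: TS = 2304; Cournot: TS = 2949.12

Competitive firms price at marginal cost: P = 115, giving Q = 64.
CS = ½·(211 − 115)·64 = 3072; PS = (115 − 115)·64 = 0; TS = 3072.
A monopolist chooses Q where MR = MC. MR = 211 − 3Q; setting this equal to 115 gives Q = 32 and P = 163.
CS = ½·(211 − 163)·32 = 768; PS = (163 − 115)·32 = 1536; TS = 2304.
Cournot with 4 identical firms: the symmetric best-response condition is 211 − 7.5q = 115. Each firm produces q = 12.8, total output Q = 51.2, price P = 134.2.
CS = ½·(211 − 134.2)·51.2 = 1966.08; PS = (134.2 − 115)·51.2 = 983.04; TS = 2949.12.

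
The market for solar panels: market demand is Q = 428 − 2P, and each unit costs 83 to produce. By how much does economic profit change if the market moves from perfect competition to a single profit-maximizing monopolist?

Inverting demand: P = 214 − 0.5Q.
Competitive firms price at marginal cost: P = 83, giving Q = 262.
Profit = (83 − 83)·262 = 0.
Monopoly sets MR = MC: 214 − Q = 83 ⇒ Q = 131, P = 214 − 0.5·131 = 148.5.
Profit = (148.5 − 83)·131 = 8580.5.
Change in economic profit: 8580.5 − 0 = 8580.5.

π rises by 8580.5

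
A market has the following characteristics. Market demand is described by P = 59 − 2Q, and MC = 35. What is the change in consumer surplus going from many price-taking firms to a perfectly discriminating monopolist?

Consumer surplus falls by 144

Under competition P = MC = 35, so Q = (59 − 35)/2 = 12.
CS = ½·(59 − 35)·12 = 144.
A perfectly discriminating monopolist sells every unit with P(Q) ≥ MC(Q), so output equals the competitive quantity Q = 12. Each buyer pays their reservation price, so CS = 0 and the firm captures all surplus.
CS = 0.
Change in consumer surplus: 0 − 144 = −144.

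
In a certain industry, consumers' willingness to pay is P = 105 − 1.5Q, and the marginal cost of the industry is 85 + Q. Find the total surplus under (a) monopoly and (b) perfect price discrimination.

Monopoly: TS = 68.75; Perfect PD: TS = 80

The monopolist equates marginal revenue to marginal cost: 105 − 3Q = 85 + Q, so Q = 5. From demand, P = 97.5.
CS = ½·(105 − 97.5)·5 = 18.75; PS = (97.5·5 − 85·5 − ½·1·5²) = 50; TS = 68.75.
Under first-degree price discrimination the firm charges each unit its demand price and produces up to where P = MC, i.e. Q = 8. Consumer surplus is zero; producer surplus equals total surplus.
TS = 80 (equal to competitive TS).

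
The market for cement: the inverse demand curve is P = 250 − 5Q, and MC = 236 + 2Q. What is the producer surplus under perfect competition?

PS = 4

Competitive equilibrium sets price equal to marginal cost: 250 − 5Q = 236 + 2Q, so Q = 2 and P = 240.
PS = P·Q − VC(Q) = 240·2 − (236·2 + ½·2·2²) = 4.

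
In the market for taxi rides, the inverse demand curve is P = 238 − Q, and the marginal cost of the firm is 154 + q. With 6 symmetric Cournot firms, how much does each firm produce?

Cournot with 6 identical firms: the symmetric best-response condition is 238 − 7q = 154 + q. Each firm produces q = 10.5, total output Q = 63, price P = 175.

q_i = 10.5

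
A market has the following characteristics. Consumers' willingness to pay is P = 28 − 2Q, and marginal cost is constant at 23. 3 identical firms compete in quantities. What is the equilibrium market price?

P = 24.25

In a 3-firm Cournot equilibrium, symmetry and the first-order condition give q = (28 − 23)/(8) = 0.625. So Q = 1.875 and P = 24.25.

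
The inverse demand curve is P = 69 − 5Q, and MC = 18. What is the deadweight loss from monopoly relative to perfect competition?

Competitive firms price at marginal cost: P = 18, giving Q = 10.2.
The monopolist equates marginal revenue to marginal cost: 69 − 10Q = 18, so Q = 5.1. From demand, P = 43.5.
DWL is the triangle between Q = 5.1 and Q = 10.2: ½·(10.2 − 5.1)·(43.5 − 18) = 65.025.

DWL = 65.025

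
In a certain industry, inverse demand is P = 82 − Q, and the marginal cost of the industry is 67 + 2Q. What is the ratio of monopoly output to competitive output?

Monopoly sets MR = MC: 82 − 2Q = 67 + 2Q ⇒ Q = 3.75, P = 82 − 3.75 = 78.25.
Competitive equilibrium sets price equal to marginal cost: 82 − Q = 67 + 2Q, so Q = 5 and P = 77.
Ratio Q_m/Q_c = 3.75/5 = 0.75.

Q_m/Q_c = 0.75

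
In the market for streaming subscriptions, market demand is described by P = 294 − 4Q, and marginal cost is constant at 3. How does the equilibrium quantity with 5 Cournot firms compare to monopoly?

In a 5-firm Cournot equilibrium, symmetry and the first-order condition give q = (294 − 3)/(24) = 12.125. So Q = 60.625 and P = 51.5.
Monopoly sets MR = MC: 294 − 8Q = 3 ⇒ Q = 36.375, P = 294 − 4·36.375 = 148.5.

Cournot: Q = 60.625; Monopoly: Q = 36.375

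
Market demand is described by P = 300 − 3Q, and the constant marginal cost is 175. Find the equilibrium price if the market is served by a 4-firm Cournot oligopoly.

With 4 symmetric Cournot firms, each firm's FOC gives 300 − 15q = 175, so q = 25/3, Q = 4·25/3 = 100/3, and P = 200.

P = 200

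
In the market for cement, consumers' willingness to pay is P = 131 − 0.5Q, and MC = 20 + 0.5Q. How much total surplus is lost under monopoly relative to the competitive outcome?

DWL = 684.5

Competitive equilibrium sets price equal to marginal cost: 131 − 0.5Q = 20 + 0.5Q, so Q = 111 and P = 75.5.
A monopolist chooses Q where MR = MC. MR = 131 − Q; setting this equal to 20 + 0.5Q gives Q = 74 and P = 94.
CS = ½·(131 − 75.5)·111 = 3080.25; PS = (75.5·111 − 20·111 − ½·0.5·111²) = 3080.25; TS = 6160.5.
CS = ½·(131 − 94)·74 = 1369; PS = (94·74 − 20·74 − ½·0.5·74²) = 4107; TS = 5476.
DWL = 6160.5 − 5476 = 684.5.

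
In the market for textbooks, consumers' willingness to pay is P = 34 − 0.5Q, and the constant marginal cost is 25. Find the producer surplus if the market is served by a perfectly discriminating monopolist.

With perfect price discrimination, output is the efficient level Q = 18 (where demand meets MC), but every buyer pays their willingness to pay: CS = 0 and PS = total surplus.
PS = ½·(34 − 25)·18 = 81.

PS = 81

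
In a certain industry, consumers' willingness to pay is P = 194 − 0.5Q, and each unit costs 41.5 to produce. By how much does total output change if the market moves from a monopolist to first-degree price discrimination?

Q rises by 152.5

A monopolist chooses Q where MR = MC. MR = 194 − Q; setting this equal to 41.5 gives Q = 152.5 and P = 117.75.
With perfect price discrimination, output is the efficient level Q = 305 (where demand meets MC), but every buyer pays their willingness to pay: CS = 0 and PS = total surplus.
Change in total output: 305 − 152.5 = 152.5.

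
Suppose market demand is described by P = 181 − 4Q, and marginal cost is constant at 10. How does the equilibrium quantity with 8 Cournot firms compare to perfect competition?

With 8 symmetric Cournot firms, each firm's FOC gives 181 − 36q = 10, so q = 4.75, Q = 8·4.75 = 38, and P = 29.
Under competition P = MC = 10, so Q = (181 − 10)/4 = 42.75.

Cournot: Q = 38; Competition: Q = 42.75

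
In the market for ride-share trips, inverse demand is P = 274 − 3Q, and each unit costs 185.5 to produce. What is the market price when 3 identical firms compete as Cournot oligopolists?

Cournot with 3 identical firms: the symmetric best-response condition is 274 − 12q = 185.5. Each firm produces q = 7.375, total output Q = 22.125, price P = 207.625.

P = 207.625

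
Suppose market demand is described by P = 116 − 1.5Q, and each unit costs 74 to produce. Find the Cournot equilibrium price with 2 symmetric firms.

P = 88

In a 2-firm Cournot equilibrium, symmetry and the first-order condition give q = (116 − 74)/(4.5) = 28/3. So Q = 56/3 and P = 88.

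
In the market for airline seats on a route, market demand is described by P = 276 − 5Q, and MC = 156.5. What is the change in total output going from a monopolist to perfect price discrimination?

A monopolist chooses Q where MR = MC. MR = 276 − 10Q; setting this equal to 156.5 gives Q = 11.95 and P = 216.25.
A perfectly discriminating monopolist sells every unit with P(Q) ≥ MC(Q), so output equals the competitive quantity Q = 23.9. Each buyer pays their reservation price, so CS = 0 and the firm captures all surplus.
Change in total output: 23.9 − 11.95 = 11.95.

Q rises by 11.95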